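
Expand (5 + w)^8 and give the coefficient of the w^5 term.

The general term is C(8,j)·(5)^j·(w)^(8-j); the w^5 term has j = 3.
C(8,3) = 56.
Coefficient = C(8,3) · 5^3 = 56 · 125 = 7000.

7000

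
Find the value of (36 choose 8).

C(36,8) = (36·35·34·33·32·31·30·29) / 8! = 1220096908800 / 40320 = 30260340.

30260340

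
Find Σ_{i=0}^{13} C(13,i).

The entries of row 13 sum to 2^13 = 8192.

8192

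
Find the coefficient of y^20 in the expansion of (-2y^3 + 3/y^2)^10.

General term: C(10,j)·(-2y^3)^j·(3/y^2)^(10-j), with y-exponent 3j − 2(10−j) = 5j − 20.
Set 5j − 20 = 20: j = 8.
C(10,8) = 45; (-2)^8 = 256; 3^2 = 9.
Coefficient = 45 · 256 · 9 = 103680.

103680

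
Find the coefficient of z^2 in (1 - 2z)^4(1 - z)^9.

132

Coefficient of z^2 = Σ_{j} C(4,j)·(-2)^j·C(9,2-j)·(-1)^(2-j) for j from 0 to 2.
= 36 + 72 + 24 = 132.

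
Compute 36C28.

30260340

C(36,28) = C(36,8) by symmetry.
C(36,8) = (36·35·34·33·32·31·30·29) / 8! = 1220096908800 / 40320 = 30260340.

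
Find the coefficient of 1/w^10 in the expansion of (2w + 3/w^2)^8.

General term: C(8,j)·(2w)^j·(3/w^2)^(8-j), with w-exponent 1j − 2(8−j) = 3j − 16.
Set 3j − 16 = -10: j = 2.
C(8,2) = 28; 2^2 = 4; 3^6 = 729.
Coefficient = 28 · 4 · 729 = 81648.

81648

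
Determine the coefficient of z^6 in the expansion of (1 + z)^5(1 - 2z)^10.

Coefficient of z^6 = Σ_{j} C(5,j)·1^j·C(10,6-j)·(-2)^(6-j) for j from 0 to 5.
= 13440 + (-40320) + 33600 + (-9600) + 900 + (-20) = -2000.

-2000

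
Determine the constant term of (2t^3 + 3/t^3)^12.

43110144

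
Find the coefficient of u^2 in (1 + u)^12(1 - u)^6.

Coefficient of u^2 = Σ_{j} C(12,j)·1^j·C(6,2-j)·(-1)^(2-j) for j from 0 to 2.
= 15 + (-72) + 66 = 9.

9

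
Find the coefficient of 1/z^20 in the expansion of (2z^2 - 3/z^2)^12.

-4251528

General term: C(12,j)·(2z^2)^j·(-3/z^2)^(12-j), with z-exponent 2j − 2(12−j) = 4j − 24.
Set 4j − 24 = -20: j = 1.
C(12,1) = 12; 2^1 = 2; (-3)^11 = -177147.
Coefficient = 12 · 2 · (-177147) = -4251528.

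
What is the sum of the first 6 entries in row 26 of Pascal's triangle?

83682

1 + 26 + 325 + 2600 + 14950 + 65780 = 83682.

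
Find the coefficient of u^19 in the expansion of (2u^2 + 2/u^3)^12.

49152

General term: C(12,j)·(2u^2)^j·(2/u^3)^(12-j), with u-exponent 2j − 3(12−j) = 5j − 36.
Set 5j − 36 = 19: j = 11.
C(12,11) = 12; 2^11 = 2048; 2^1 = 2.
Coefficient = 12 · 2048 · 2 = 49152.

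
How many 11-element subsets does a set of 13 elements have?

78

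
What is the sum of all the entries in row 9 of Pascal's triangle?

512

Setting x = 1 in (1+x)^9 gives Σ C(9,k) = 2^9 = 512.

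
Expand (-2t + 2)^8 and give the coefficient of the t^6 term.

7168

The general term is C(8,j)·(-2t)^j·(2)^(8-j); the t^6 term has j = 6.
C(8,6) = 28.
Coefficient = C(8,6) · (-2)^6 · 2^2 = 28 · 64 · 4 = 7168.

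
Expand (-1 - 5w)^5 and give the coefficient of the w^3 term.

The general term is C(5,j)·(-1)^j·(-5w)^(5-j); the w^3 term has j = 2.
C(5,2) = 10.
Coefficient = C(5,2) · (-5)^3 = 10 · (-125) = -1250.

-1250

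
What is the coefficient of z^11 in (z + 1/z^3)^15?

General term: C(15,j)·(z)^j·(1/z^3)^(15-j), with z-exponent 1j − 3(15−j) = 4j − 45.
Set 4j − 45 = 11: j = 14.
C(15,14) = 15; 1^14 = 1; 1^1 = 1.
Coefficient = 15 · 1 · 1 = 15.

15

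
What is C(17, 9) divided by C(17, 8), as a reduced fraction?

C(n,k+1)/C(n,k) = (n−k)/(k+1) = (17−8)/(8+1) = 9/9 = 1.

1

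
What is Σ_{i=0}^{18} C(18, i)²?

9075135300

By Vandermonde's identity, Σ C(18,i)² = C(36,18) = 9075135300.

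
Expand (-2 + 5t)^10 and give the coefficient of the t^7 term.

The general term is C(10,j)·(-2)^j·(5t)^(10-j); the t^7 term has j = 3.
C(10,3) = 120.
Coefficient = C(10,3) · (-2)^3 · 5^7 = 120 · (-8) · 78125 = -75000000.

-75000000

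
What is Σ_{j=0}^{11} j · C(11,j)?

Differentiating (1+x)^11 and setting x=1: Σ j·C(11,j) = 11·2^10 = 11264.

11264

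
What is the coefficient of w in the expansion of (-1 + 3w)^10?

The general term is C(10,j)·(-1)^j·(3w)^(10-j); the w^1 term has j = 9.
C(10,9) = 10.
Coefficient = C(10,9) · (-1)^9 · 3^1 = 10 · (-1) · 3 = -30.

-30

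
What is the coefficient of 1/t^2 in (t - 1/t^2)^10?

210

General term: C(10,j)·(t)^j·(-1/t^2)^(10-j), with t-exponent 1j − 2(10−j) = 3j − 20.
Set 3j − 20 = -2: j = 6.
C(10,6) = 210; 1^6 = 1; (-1)^4 = 1.
Coefficient = 210 · 1 · 1 = 210.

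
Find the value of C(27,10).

8436285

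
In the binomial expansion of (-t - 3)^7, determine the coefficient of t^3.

The general term is C(7,j)·(-t)^j·(-3)^(7-j); the t^3 term has j = 3.
C(7,3) = 35.
Coefficient = C(7,3) · (-1)^3 · (-3)^4 = 35 · (-1) · 81 = -2835.

-2835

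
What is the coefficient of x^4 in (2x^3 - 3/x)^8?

-108864

General term: C(8,j)·(2x^3)^j·(-3/x)^(8-j), with x-exponent 3j − 1(8−j) = 4j − 8.
Set 4j − 8 = 4: j = 3.
C(8,3) = 56; 2^3 = 8; (-3)^5 = -243.
Coefficient = 56 · 8 · (-243) = -108864.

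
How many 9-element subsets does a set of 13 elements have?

715

C(13,9) = C(13,4) by symmetry.
C(13,4) = (13·12·11·10) / 4! = 17160 / 24 = 715.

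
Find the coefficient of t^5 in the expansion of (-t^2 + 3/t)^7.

945

General term: C(7,j)·(-t^2)^j·(3/t)^(7-j), with t-exponent 2j − 1(7−j) = 3j − 7.
Set 3j − 7 = 5: j = 4.
C(7,4) = 35; (-1)^4 = 1; 3^3 = 27.
Coefficient = 35 · 1 · 27 = 945.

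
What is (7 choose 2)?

C(7,2) = (7·6) / 2! = 42 / 2 = 21.

21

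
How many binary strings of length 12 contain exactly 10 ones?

Choose the 10 positions: C(12,10) = 66.

66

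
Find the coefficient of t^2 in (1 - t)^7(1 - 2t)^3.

Coefficient of t^2 = Σ_{j} C(7,j)·(-1)^j·C(3,2-j)·(-2)^(2-j) for j from 0 to 2.
= 12 + 42 + 21 = 75.

75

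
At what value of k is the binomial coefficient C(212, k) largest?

106

C(212,k) is maximized at k = 212/2 = 106.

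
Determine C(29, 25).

23751

C(29,25) = C(29,4) by symmetry.
C(29,4) = (29·28·27·26) / 4! = 570024 / 24 = 23751.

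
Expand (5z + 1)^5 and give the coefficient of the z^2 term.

250

The general term is C(5,j)·(5z)^j·(1)^(5-j); the z^2 term has j = 2.
C(5,2) = 10.
Coefficient = C(5,2) · 5^2 = 10 · 25 = 250.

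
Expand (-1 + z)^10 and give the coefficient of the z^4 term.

210

The general term is C(10,j)·(-1)^j·(z)^(10-j); the z^4 term has j = 6.
C(10,6) = 210.
Coefficient = C(10,6) = 210.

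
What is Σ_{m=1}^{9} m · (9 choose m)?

Differentiating (1+x)^9 and setting x=1: Σ m·C(9,m) = 9·2^8 = 2304.

2304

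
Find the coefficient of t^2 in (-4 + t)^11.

-14417920

The general term is C(11,j)·(-4)^j·(t)^(11-j); the t^2 term has j = 9.
C(11,9) = 55.
Coefficient = C(11,9) · (-4)^9 = 55 · (-262144) = -14417920.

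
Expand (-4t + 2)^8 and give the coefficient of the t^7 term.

The general term is C(8,j)·(-4t)^j·(2)^(8-j); the t^7 term has j = 7.
C(8,7) = 8.
Coefficient = C(8,7) · (-4)^7 · 2^1 = 8 · (-16384) · 2 = -262144.

-262144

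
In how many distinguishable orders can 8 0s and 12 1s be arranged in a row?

Choose positions for the 0s: C(20,8) = 125970.

125970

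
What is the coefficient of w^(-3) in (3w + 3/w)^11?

58458510

General term: C(11,j)·(3w)^j·(3/w)^(11-j), with w-exponent 1j − 1(11−j) = 2j − 11.
Set 2j − 11 = -3: j = 4.
C(11,4) = 330; 3^4 = 81; 3^7 = 2187.
Coefficient = 330 · 81 · 2187 = 58458510.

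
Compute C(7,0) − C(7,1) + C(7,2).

The partial alternating sum Σ_{k=0}^{2} (−1)^k C(7,k) = (−1)^2 C(6,2) = 15.

15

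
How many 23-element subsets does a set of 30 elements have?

2035800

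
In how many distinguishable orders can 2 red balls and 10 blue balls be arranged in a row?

Choose positions for the red balls: C(12,2) = 66.

66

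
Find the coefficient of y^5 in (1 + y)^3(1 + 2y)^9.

12240

Coefficient of y^5 = Σ_{j} C(3,j)·1^j·C(9,5-j)·2^(5-j) for j from 0 to 3.
= 4032 + 6048 + 2016 + 144 = 12240.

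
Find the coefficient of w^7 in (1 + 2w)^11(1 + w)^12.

Coefficient of w^7 = Σ_{j} C(11,j)·2^j·C(12,7-j)·1^(7-j) for j from 0 to 7.
= 792 + 20328 + 174240 + 653400 + 1161600 + 975744 + 354816 + 42240 = 3383160.

3383160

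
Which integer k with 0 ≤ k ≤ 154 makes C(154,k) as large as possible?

77

C(154,k) is maximized at k = 154/2 = 77.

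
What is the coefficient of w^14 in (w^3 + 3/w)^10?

17010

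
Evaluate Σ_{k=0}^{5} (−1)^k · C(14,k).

-1287

The partial alternating sum Σ_{k=0}^{5} (−1)^k C(14,k) = (−1)^5 C(13,5) = -1287.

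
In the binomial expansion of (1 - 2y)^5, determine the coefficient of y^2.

40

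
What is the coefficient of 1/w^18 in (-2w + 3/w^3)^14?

1260971712

General term: C(14,j)·(-2w)^j·(3/w^3)^(14-j), with w-exponent 1j − 3(14−j) = 4j − 42.
Set 4j − 42 = -18: j = 6.
C(14,6) = 3003; (-2)^6 = 64; 3^8 = 6561.
Coefficient = 3003 · 64 · 6561 = 1260971712.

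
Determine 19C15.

C(19,15) = C(19,4) by symmetry.
C(19,4) = (19·18·17·16) / 4! = 93024 / 24 = 3876.

3876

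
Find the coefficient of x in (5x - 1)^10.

-50

The general term is C(10,j)·(5x)^j·(-1)^(10-j); the x^1 term has j = 1.
C(10,1) = 10.
Coefficient = C(10,1) · 5^1 · (-1)^9 = 10 · 5 · (-1) = -50.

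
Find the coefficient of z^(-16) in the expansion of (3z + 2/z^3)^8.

General term: C(8,j)·(3z)^j·(2/z^3)^(8-j), with z-exponent 1j − 3(8−j) = 4j − 24.
Set 4j − 24 = -16: j = 2.
C(8,2) = 28; 3^2 = 9; 2^6 = 64.
Coefficient = 28 · 9 · 64 = 16128.

16128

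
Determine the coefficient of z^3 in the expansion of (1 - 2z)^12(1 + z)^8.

-264

Coefficient of z^3 = Σ_{j} C(12,j)·(-2)^j·C(8,3-j)·1^(3-j) for j from 0 to 3.
= 56 + (-672) + 2112 + (-1760) = -264.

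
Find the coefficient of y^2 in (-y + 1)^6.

The general term is C(6,j)·(-y)^j·(1)^(6-j); the y^2 term has j = 2.
C(6,2) = 15.
Coefficient = C(6,2) = 15.

15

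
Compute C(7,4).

35

C(7,4) = C(7,3) by symmetry.
C(7,3) = (7·6·5) / 3! = 210 / 6 = 35.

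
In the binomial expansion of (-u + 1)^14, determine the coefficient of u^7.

-3432

The general term is C(14,j)·(-u)^j·(1)^(14-j); the u^7 term has j = 7.
C(14,7) = 3432.
Coefficient = C(14,7) · (-1)^7 = 3432 · (-1) = -3432.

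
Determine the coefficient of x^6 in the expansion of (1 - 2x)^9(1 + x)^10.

1050

Coefficient of x^6 = Σ_{j} C(9,j)·(-2)^j·C(10,6-j)·1^(6-j) for j from 0 to 6.
= 210 + (-4536) + 30240 + (-80640) + 90720 + (-40320) + 5376 = 1050.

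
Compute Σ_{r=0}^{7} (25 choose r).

1 + 25 + 300 + 2300 + 12650 + 53130 + 177100 + 480700 = 726206.

726206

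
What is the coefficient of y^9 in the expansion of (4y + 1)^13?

The general term is C(13,j)·(4y)^j·(1)^(13-j); the y^9 term has j = 9.
C(13,9) = 715.
Coefficient = C(13,9) · 4^9 = 715 · 262144 = 187432960.

187432960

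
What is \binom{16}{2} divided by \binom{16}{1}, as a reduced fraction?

15/2

C(n,k+1)/C(n,k) = (n−k)/(k+1) = (16−1)/(1+1) = 15/2.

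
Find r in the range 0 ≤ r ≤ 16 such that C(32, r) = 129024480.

11

C(32,r) increases on 0 ≤ r ≤ 16. C(32,10) = 64512240 and C(32,11) = 129024480, so r = 11.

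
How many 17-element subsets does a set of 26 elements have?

3124550

C(26,17) = C(26,9) by symmetry.
C(26,9) = (26·25·24·23·22·21·20·19·18) / 9! = 1133836704000 / 362880 = 3124550.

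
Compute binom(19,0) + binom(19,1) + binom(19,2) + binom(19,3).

1 + 19 + 171 + 969 = 1160.

1160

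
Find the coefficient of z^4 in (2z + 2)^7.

The general term is C(7,j)·(2z)^j·(2)^(7-j); the z^4 term has j = 4.
C(7,4) = 35.
Coefficient = C(7,4) · 2^4 · 2^3 = 35 · 16 · 8 = 4480.

4480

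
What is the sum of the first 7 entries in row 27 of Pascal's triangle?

397594

1 + 27 + 351 + 2925 + 17550 + 80730 + 296010 = 397594.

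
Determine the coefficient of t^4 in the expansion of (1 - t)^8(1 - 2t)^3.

806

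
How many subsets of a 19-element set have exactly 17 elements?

171

Choose the 17 positions: C(19,17) = 171.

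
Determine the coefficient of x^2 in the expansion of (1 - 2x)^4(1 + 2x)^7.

Coefficient of x^2 = Σ_{j} C(4,j)·(-2)^j·C(7,2-j)·2^(2-j) for j from 0 to 2.
= 84 + (-112) + 24 = -4.

-4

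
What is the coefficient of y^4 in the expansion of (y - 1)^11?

-330

The general term is C(11,j)·(y)^j·(-1)^(11-j); the y^4 term has j = 4.
C(11,4) = 330.
Coefficient = C(11,4) · (-1)^7 = 330 · (-1) = -330.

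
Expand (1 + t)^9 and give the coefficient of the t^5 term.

126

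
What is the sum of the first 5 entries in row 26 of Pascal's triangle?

17902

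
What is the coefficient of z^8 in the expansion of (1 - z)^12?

The general term is C(12,j)·(1)^j·(-z)^(12-j); the z^8 term has j = 4.
C(12,4) = 495.
Coefficient = C(12,4) = 495.

495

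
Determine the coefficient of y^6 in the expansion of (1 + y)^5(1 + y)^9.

(1 + y)^5(1 + y)^9 = (1 + y)^14, so the coefficient of y^6 is C(14,6)·1^6 = 3003·1 = 3003.

3003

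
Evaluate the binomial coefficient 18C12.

C(18,12) = C(18,6) by symmetry.
C(18,6) = (18·17·16·15·14·13) / 6! = 13366080 / 720 = 18564.

18564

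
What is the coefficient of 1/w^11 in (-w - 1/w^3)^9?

General term: C(9,j)·(-w)^j·(-1/w^3)^(9-j), with w-exponent 1j − 3(9−j) = 4j − 27.
Set 4j − 27 = -11: j = 4.
C(9,4) = 126; (-1)^4 = 1; (-1)^5 = -1.
Coefficient = 126 · 1 · (-1) = -126.

-126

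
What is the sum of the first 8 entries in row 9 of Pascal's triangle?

502

1 + 9 + 36 + 84 + 126 + 126 + 84 + 36 = 502.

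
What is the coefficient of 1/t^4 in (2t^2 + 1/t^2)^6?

General term: C(6,j)·(2t^2)^j·(1/t^2)^(6-j), with t-exponent 2j − 2(6−j) = 4j − 12.
Set 4j − 12 = -4: j = 2.
C(6,2) = 15; 2^2 = 4; 1^4 = 1.
Coefficient = 15 · 4 · 1 = 60.

60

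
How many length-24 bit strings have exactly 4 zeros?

10626

Choose the 4 positions: C(24,4) = 10626.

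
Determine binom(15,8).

6435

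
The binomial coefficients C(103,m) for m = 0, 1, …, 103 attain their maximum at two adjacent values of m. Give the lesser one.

For odd n = 103, C(103,m) peaks at m = (n−1)/2 and (n+1)/2; the lesser is 51.

51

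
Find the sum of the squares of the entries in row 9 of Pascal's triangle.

Σ C(9,r)² is the coefficient of x^9 in (1+x)^9(1+x)^9 = (1+x)^18, i.e. C(18,9) = 48620.

48620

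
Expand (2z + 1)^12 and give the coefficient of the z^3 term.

1760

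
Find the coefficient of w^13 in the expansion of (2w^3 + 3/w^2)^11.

3421440

General term: C(11,j)·(2w^3)^j·(3/w^2)^(11-j), with w-exponent 3j − 2(11−j) = 5j − 22.
Set 5j − 22 = 13: j = 7.
C(11,7) = 330; 2^7 = 128; 3^4 = 81.
Coefficient = 330 · 128 · 81 = 3421440.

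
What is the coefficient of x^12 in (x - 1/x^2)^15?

-15

General term: C(15,j)·(x)^j·(-1/x^2)^(15-j), with x-exponent 1j − 2(15−j) = 3j − 30.
Set 3j − 30 = 12: j = 14.
C(15,14) = 15; 1^14 = 1; (-1)^1 = -1.
Coefficient = 15 · 1 · (-1) = -15.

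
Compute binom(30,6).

593775

C(30,6) = (30·29·28·27·26·25) / 6! = 427518000 / 720 = 593775.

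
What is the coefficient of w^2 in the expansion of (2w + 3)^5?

1080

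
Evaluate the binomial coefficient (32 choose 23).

C(32,23) = C(32,9) by symmetry.
C(32,9) = (32·31·30·29·28·27·26·25·24) / 9! = 10178348544000 / 362880 = 28048800.

28048800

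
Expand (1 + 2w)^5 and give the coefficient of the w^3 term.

80

The general term is C(5,j)·(1)^j·(2w)^(5-j); the w^3 term has j = 2.
C(5,2) = 10.
Coefficient = C(5,2) · 2^3 = 10 · 8 = 80.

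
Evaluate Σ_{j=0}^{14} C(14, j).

16384

The entries of row 14 sum to 2^14 = 16384.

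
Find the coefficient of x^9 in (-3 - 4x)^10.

7864320

The general term is C(10,j)·(-3)^j·(-4x)^(10-j); the x^9 term has j = 1.
C(10,1) = 10.
Coefficient = C(10,1) · (-3)^1 · (-4)^9 = 10 · (-3) · (-262144) = 7864320.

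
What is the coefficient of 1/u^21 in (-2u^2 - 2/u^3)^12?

General term: C(12,j)·(-2u^2)^j·(-2/u^3)^(12-j), with u-exponent 2j − 3(12−j) = 5j − 36.
Set 5j − 36 = -21: j = 3.
C(12,3) = 220; (-2)^3 = -8; (-2)^9 = -512.
Coefficient = 220 · (-8) · (-512) = 901120.

901120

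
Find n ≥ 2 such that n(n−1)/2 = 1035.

46

n(n−1)/2 = 1035 ⇒ n(n−1) = 2070. Since 46·45 = 2070, n = 46.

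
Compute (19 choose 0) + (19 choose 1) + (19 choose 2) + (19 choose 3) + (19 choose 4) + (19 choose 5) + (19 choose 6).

1 + 19 + 171 + 969 + 3876 + 11628 + 27132 = 43796.

43796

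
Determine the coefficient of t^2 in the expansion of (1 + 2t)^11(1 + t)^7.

Coefficient of t^2 = Σ_{j} C(11,j)·2^j·C(7,2-j)·1^(2-j) for j from 0 to 2.
= 21 + 154 + 220 = 395.

395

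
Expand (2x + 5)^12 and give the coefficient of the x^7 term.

316800000

The general term is C(12,j)·(2x)^j·(5)^(12-j); the x^7 term has j = 7.
C(12,7) = 792.
Coefficient = C(12,7) · 2^7 · 5^5 = 792 · 128 · 3125 = 316800000.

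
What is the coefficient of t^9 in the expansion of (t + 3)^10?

30

The general term is C(10,j)·(t)^j·(3)^(10-j); the t^9 term has j = 9.
C(10,9) = 10.
Coefficient = C(10,9) · 3^1 = 10 · 3 = 30.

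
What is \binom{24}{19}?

42504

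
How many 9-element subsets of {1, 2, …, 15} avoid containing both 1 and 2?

All 9-subsets: C(15,9) = 5005. Those containing both fixed elements: C(13,7) = 1716.
5005 − 1716 = 3289.

3289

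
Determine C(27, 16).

13037895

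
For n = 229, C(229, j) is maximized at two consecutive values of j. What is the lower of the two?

114

For odd n = 229, C(229,j) peaks at j = (n−1)/2 and (n+1)/2; the lower is 114.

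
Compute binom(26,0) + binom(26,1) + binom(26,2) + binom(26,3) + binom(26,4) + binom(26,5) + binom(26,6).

313912

1 + 26 + 325 + 2600 + 14950 + 65780 + 230230 = 313912.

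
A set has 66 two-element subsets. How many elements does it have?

12

n(n−1)/2 = 66 ⇒ n(n−1) = 132. Since 12·11 = 132, n = 12.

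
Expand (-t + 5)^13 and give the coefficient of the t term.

-3173828125

The general term is C(13,j)·(-t)^j·(5)^(13-j); the t^1 term has j = 1.
C(13,1) = 13.
Coefficient = C(13,1) · (-1)^1 · 5^12 = 13 · (-1) · 244140625 = -3173828125.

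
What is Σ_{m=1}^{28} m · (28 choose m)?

Differentiating (1+x)^28 and setting x=1: Σ m·C(28,m) = 28·2^27 = 3758096384.

3758096384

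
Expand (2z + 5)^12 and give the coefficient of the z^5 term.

The general term is C(12,j)·(2z)^j·(5)^(12-j); the z^5 term has j = 5.
C(12,5) = 792.
Coefficient = C(12,5) · 2^5 · 5^7 = 792 · 32 · 78125 = 1980000000.

1980000000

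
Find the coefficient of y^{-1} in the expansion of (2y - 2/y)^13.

-14057472

General term: C(13,j)·(2y)^j·(-2/y)^(13-j), with y-exponent 1j − 1(13−j) = 2j − 13.
Set 2j − 13 = -1: j = 6.
C(13,6) = 1716; 2^6 = 64; (-2)^7 = -128.
Coefficient = 1716 · 64 · (-128) = -14057472.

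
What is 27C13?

20058300

C(27,13) = (27·26·25·24·23·22·21·20·19·18·17·16·15) / 13! = 124903451312640000 / 6227020800 = 20058300.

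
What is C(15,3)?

455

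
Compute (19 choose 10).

C(19,10) = C(19,9) by symmetry.
C(19,9) = (19·18·17·16·15·14·13·12·11) / 9! = 33522128640 / 362880 = 92378.

92378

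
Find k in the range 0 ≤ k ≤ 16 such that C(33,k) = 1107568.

6

C(33,k) increases on 0 ≤ k ≤ 16. C(33,5) = 237336 and C(33,6) = 1107568, so k = 6.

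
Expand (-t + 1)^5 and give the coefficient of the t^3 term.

The general term is C(5,j)·(-t)^j·(1)^(5-j); the t^3 term has j = 3.
C(5,3) = 10.
Coefficient = C(5,3) · (-1)^3 = 10 · (-1) = -10.

-10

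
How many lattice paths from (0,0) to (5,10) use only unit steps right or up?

3003

Each path is a sequence of 15 steps with 5 rights: C(15,5) = 3003.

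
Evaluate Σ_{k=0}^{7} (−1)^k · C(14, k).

The partial alternating sum Σ_{k=0}^{7} (−1)^k C(14,k) = (−1)^7 C(13,7) = -1716.

-1716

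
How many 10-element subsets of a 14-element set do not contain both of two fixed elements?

506

All 10-subsets: C(14,10) = 1001. Those containing both fixed elements: C(12,8) = 495.
1001 − 495 = 506.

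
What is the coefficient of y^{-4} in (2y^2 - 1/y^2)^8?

-448

General term: C(8,j)·(2y^2)^j·(-1/y^2)^(8-j), with y-exponent 2j − 2(8−j) = 4j − 16.
Set 4j − 16 = -4: j = 3.
C(8,3) = 56; 2^3 = 8; (-1)^5 = -1.
Coefficient = 56 · 8 · (-1) = -448.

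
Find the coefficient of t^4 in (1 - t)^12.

495

The general term is C(12,j)·(1)^j·(-t)^(12-j); the t^4 term has j = 8.
C(12,8) = 495.
Coefficient = C(12,8) = 495.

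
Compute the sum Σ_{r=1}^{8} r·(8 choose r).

1024

Differentiating (1+x)^8 and setting x=1: Σ r·C(8,r) = 8·2^7 = 1024.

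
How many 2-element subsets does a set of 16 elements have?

C(16,2) = (16·15) / 2! = 240 / 2 = 120.

120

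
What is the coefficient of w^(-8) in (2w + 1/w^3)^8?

1120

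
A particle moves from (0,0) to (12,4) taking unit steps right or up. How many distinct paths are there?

Each path is a sequence of 16 steps with 12 rights: C(16,12) = 1820.

1820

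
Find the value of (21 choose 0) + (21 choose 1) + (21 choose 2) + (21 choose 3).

1562

1 + 21 + 210 + 1330 = 1562.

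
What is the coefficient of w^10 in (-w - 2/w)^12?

General term: C(12,j)·(-w)^j·(-2/w)^(12-j), with w-exponent 1j − 1(12−j) = 2j − 12.
Set 2j − 12 = 10: j = 11.
C(12,11) = 12; (-1)^11 = -1; (-2)^1 = -2.
Coefficient = 12 · (-1) · (-2) = 24.

24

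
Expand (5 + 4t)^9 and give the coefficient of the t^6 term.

43008000

The general term is C(9,j)·(5)^j·(4t)^(9-j); the t^6 term has j = 3.
C(9,3) = 84.
Coefficient = C(9,3) · 5^3 · 4^6 = 84 · 125 · 4096 = 43008000.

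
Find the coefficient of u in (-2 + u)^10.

-5120

The general term is C(10,j)·(-2)^j·(u)^(10-j); the u^1 term has j = 9.
C(10,9) = 10.
Coefficient = C(10,9) · (-2)^9 = 10 · (-512) = -5120.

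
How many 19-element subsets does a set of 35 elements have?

C(35,19) = C(35,16) by symmetry.
C(35,16) = (35·34·33·32·31·30·29·28·27·26·25·24·23·22·21·20) / 16! = 84945040381058457600000 / 20922789888000 = 4059928950.

4059928950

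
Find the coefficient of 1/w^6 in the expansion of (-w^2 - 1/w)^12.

General term: C(12,j)·(-w^2)^j·(-1/w)^(12-j), with w-exponent 2j − 1(12−j) = 3j − 12.
Set 3j − 12 = -6: j = 2.
C(12,2) = 66; (-1)^2 = 1; (-1)^10 = 1.
Coefficient = 66 · 1 · 1 = 66.

66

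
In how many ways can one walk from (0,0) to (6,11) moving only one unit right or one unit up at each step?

Each path is a sequence of 17 steps with 6 rights: C(17,6) = 12376.

12376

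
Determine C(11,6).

462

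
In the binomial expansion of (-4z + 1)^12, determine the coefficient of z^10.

The general term is C(12,j)·(-4z)^j·(1)^(12-j); the z^10 term has j = 10.
C(12,10) = 66.
Coefficient = C(12,10) · (-4)^10 = 66 · 1048576 = 69206016.

69206016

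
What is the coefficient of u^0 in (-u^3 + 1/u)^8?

28

General term: C(8,j)·(-u^3)^j·(1/u)^(8-j), with u-exponent 3j − 1(8−j) = 4j − 8.
Set 4j − 8 = 0: j = 2.
C(8,2) = 28; (-1)^2 = 1; 1^6 = 1.
Coefficient = 28 · 1 · 1 = 28.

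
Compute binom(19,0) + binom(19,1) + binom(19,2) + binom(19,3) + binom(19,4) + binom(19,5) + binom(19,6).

1 + 19 + 171 + 969 + 3876 + 11628 + 27132 = 43796.

43796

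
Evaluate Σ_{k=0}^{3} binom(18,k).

1 + 18 + 153 + 816 = 988.

988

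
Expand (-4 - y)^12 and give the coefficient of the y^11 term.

48

The general term is C(12,j)·(-4)^j·(-y)^(12-j); the y^11 term has j = 1.
C(12,1) = 12.
Coefficient = C(12,1) · (-4)^1 · (-1)^11 = 12 · (-4) · (-1) = 48.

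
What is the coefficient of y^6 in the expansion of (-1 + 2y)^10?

13440

The general term is C(10,j)·(-1)^j·(2y)^(10-j); the y^6 term has j = 4.
C(10,4) = 210.
Coefficient = C(10,4) · 2^6 = 210 · 64 = 13440.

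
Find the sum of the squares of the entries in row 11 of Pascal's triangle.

Σ C(11,r)² is the coefficient of x^11 in (1+x)^11(1+x)^11 = (1+x)^22, i.e. C(22,11) = 705432.

705432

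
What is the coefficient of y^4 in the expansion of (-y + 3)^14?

The general term is C(14,j)·(-y)^j·(3)^(14-j); the y^4 term has j = 4.
C(14,4) = 1001.
Coefficient = C(14,4) · 3^10 = 1001 · 59049 = 59108049.

59108049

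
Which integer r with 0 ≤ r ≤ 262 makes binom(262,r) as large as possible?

C(262,r) is maximized at r = 262/2 = 131.

131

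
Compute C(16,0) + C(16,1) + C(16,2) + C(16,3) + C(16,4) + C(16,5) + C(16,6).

14893

1 + 16 + 120 + 560 + 1820 + 4368 + 8008 = 14893.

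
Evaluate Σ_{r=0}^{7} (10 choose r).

968

1 + 10 + 45 + 120 + 210 + 252 + 210 + 120 = 968.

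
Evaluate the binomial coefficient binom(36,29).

8347680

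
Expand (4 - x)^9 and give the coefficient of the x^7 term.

-576

The general term is C(9,j)·(4)^j·(-x)^(9-j); the x^7 term has j = 2.
C(9,2) = 36.
Coefficient = C(9,2) · 4^2 · (-1)^7 = 36 · 16 · (-1) = -576.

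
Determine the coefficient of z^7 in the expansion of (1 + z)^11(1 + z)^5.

(1 + z)^11(1 + z)^5 = (1 + z)^16, so the coefficient of z^7 is C(16,7)·1^7 = 11440·1 = 11440.

11440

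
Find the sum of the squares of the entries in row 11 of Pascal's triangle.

705432

Σ C(11,i)² is the coefficient of x^11 in (1+x)^11(1+x)^11 = (1+x)^22, i.e. C(22,11) = 705432.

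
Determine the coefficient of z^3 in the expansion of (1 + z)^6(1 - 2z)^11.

-310

Coefficient of z^3 = Σ_{j} C(6,j)·1^j·C(11,3-j)·(-2)^(3-j) for j from 0 to 3.
= (-1320) + 1320 + (-330) + 20 = -310.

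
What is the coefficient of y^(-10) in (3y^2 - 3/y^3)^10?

12400290

General term: C(10,j)·(3y^2)^j·(-3/y^3)^(10-j), with y-exponent 2j − 3(10−j) = 5j − 30.
Set 5j − 30 = -10: j = 4.
C(10,4) = 210; 3^4 = 81; (-3)^6 = 729.
Coefficient = 210 · 81 · 729 = 12400290.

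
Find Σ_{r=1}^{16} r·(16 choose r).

Differentiating (1+x)^16 and setting x=1: Σ r·C(16,r) = 16·2^15 = 524288.

524288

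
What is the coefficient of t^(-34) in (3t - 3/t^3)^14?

435250179

General term: C(14,j)·(3t)^j·(-3/t^3)^(14-j), with t-exponent 1j − 3(14−j) = 4j − 42.
Set 4j − 42 = -34: j = 2.
C(14,2) = 91; 3^2 = 9; (-3)^12 = 531441.
Coefficient = 91 · 9 · 531441 = 435250179.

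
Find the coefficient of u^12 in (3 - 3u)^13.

20726199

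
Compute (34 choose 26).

18156204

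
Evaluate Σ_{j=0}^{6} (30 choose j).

768212

1 + 30 + 435 + 4060 + 27405 + 142506 + 593775 = 768212.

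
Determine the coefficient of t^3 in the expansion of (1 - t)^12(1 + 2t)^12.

Coefficient of t^3 = Σ_{j} C(12,j)·(-1)^j·C(12,3-j)·2^(3-j) for j from 0 to 3.
= 1760 + (-3168) + 1584 + (-220) = -44.

-44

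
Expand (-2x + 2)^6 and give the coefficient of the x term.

-384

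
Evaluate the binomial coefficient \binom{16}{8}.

C(16,8) = (16·15·14·13·12·11·10·9) / 8! = 518918400 / 40320 = 12870.

12870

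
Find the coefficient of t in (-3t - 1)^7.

The general term is C(7,j)·(-3t)^j·(-1)^(7-j); the t^1 term has j = 1.
C(7,1) = 7.
Coefficient = C(7,1) · (-3)^1 = 7 · (-3) = -21.

-21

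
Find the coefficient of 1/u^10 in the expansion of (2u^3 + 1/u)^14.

28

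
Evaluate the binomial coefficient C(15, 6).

5005

C(15,6) = (15·14·13·12·11·10) / 6! = 3603600 / 720 = 5005.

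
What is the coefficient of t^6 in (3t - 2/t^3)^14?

193444524

General term: C(14,j)·(3t)^j·(-2/t^3)^(14-j), with t-exponent 1j − 3(14−j) = 4j − 42.
Set 4j − 42 = 6: j = 12.
C(14,12) = 91; 3^12 = 531441; (-2)^2 = 4.
Coefficient = 91 · 531441 · 4 = 193444524.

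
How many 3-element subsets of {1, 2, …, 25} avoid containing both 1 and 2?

All 3-subsets: C(25,3) = 2300. Those containing both fixed elements: C(23,1) = 23.
2300 − 23 = 2277.

2277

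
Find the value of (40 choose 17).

88732378800

C(40,17) = (40·39·38·37·36·35·34·33·32·31·30·29·28·27·26·25·24) / 17! = 31560991604212034764800000 / 355687428096000 = 88732378800.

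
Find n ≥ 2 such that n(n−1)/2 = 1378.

53

n(n−1)/2 = 1378 ⇒ n(n−1) = 2756. Since 53·52 = 2756, n = 53.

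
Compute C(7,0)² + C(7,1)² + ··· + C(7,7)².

Σ C(7,r)² is the coefficient of x^7 in (1+x)^7(1+x)^7 = (1+x)^14, i.e. C(14,7) = 3432.

3432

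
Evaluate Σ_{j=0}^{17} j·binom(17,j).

1114112

Since j·C(17,j) = 17·C(16,j−1), the sum is 17·2^16 = 17·65536 = 1114112.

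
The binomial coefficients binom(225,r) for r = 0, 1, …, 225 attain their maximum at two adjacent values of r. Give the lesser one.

For odd n = 225, C(225,r) peaks at r = (n−1)/2 and (n+1)/2; the lesser is 112.

112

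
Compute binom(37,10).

348330136

C(37,10) = (37·36·35·34·33·32·31·30·29·28) / 10! = 1264020397516800 / 3628800 = 348330136.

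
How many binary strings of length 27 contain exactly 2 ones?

351

Choose the 2 positions: C(27,2) = 351.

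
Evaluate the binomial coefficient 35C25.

183579396

C(35,25) = C(35,10) by symmetry.
C(35,10) = (35·34·33·32·31·30·29·28·27·26) / 10! = 666172912204800 / 3628800 = 183579396.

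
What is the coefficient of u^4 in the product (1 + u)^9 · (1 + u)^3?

(1 + u)^9(1 + u)^3 = (1 + u)^12, so the coefficient of u^4 is C(12,4)·1^4 = 495·1 = 495.

495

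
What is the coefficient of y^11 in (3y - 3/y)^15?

1506635235

General term: C(15,j)·(3y)^j·(-3/y)^(15-j), with y-exponent 1j − 1(15−j) = 2j − 15.
Set 2j − 15 = 11: j = 13.
C(15,13) = 105; 3^13 = 1594323; (-3)^2 = 9.
Coefficient = 105 · 1594323 · 9 = 1506635235.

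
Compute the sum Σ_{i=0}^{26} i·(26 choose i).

872415232

Differentiating (1+x)^26 and setting x=1: Σ i·C(26,i) = 26·2^25 = 872415232.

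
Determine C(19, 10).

92378

C(19,10) = C(19,9) by symmetry.
C(19,9) = (19·18·17·16·15·14·13·12·11) / 9! = 33522128640 / 362880 = 92378.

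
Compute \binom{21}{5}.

C(21,5) = (21·20·19·18·17) / 5! = 2441880 / 120 = 20349.

20349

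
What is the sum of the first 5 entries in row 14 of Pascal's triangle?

1471

1 + 14 + 91 + 364 + 1001 = 1471.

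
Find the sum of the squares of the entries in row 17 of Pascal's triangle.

By Vandermonde's identity, Σ C(17,j)² = C(34,17) = 2333606220.

2333606220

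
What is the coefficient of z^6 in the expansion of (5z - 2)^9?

-10500000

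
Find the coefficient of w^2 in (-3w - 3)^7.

The general term is C(7,j)·(-3w)^j·(-3)^(7-j); the w^2 term has j = 2.
C(7,2) = 21.
Coefficient = C(7,2) · (-3)^2 · (-3)^5 = 21 · 9 · (-243) = -45927.

-45927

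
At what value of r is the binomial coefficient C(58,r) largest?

C(58,r) is maximized at r = 58/2 = 29.

29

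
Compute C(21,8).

C(21,8) = (21·20·19·18·17·16·15·14) / 8! = 8204716800 / 40320 = 203490.

203490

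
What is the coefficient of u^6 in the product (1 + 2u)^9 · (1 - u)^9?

Coefficient of u^6 = Σ_{j} C(9,j)·2^j·C(9,6-j)·(-1)^(6-j) for j from 0 to 6.
= 84 + (-2268) + 18144 + (-56448) + 72576 + (-36288) + 5376 = 1176.

1176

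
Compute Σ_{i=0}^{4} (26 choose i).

1 + 26 + 325 + 2600 + 14950 = 17902.

17902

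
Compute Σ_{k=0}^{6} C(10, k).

848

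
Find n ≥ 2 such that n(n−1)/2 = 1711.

n(n−1)/2 = 1711 ⇒ n(n−1) = 3422. Since 59·58 = 3422, n = 59.

59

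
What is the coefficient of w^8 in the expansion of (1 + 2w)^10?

11520

The general term is C(10,j)·(1)^j·(2w)^(10-j); the w^8 term has j = 2.
C(10,2) = 45.
Coefficient = C(10,2) · 2^8 = 45 · 256 = 11520.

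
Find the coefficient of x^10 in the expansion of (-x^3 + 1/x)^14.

3003

General term: C(14,j)·(-x^3)^j·(1/x)^(14-j), with x-exponent 3j − 1(14−j) = 4j − 14.
Set 4j − 14 = 10: j = 6.
C(14,6) = 3003; (-1)^6 = 1; 1^8 = 1.
Coefficient = 3003 · 1 · 1 = 3003.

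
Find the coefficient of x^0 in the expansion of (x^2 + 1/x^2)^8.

70

General term: C(8,j)·(x^2)^j·(1/x^2)^(8-j), with x-exponent 2j − 2(8−j) = 4j − 16.
Set 4j − 16 = 0: j = 4.
C(8,4) = 70; 1^4 = 1; 1^4 = 1.
Coefficient = 70 · 1 · 1 = 70.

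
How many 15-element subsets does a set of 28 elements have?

C(28,15) = C(28,13) by symmetry.
C(28,13) = (28·27·26·25·24·23·22·21·20·19·18·17·16) / 13! = 233153109116928000 / 6227020800 = 37442160.

37442160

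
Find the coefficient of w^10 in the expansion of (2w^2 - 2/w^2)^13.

General term: C(13,j)·(2w^2)^j·(-2/w^2)^(13-j), with w-exponent 2j − 2(13−j) = 4j − 26.
Set 4j − 26 = 10: j = 9.
C(13,9) = 715; 2^9 = 512; (-2)^4 = 16.
Coefficient = 715 · 512 · 16 = 5857280.

5857280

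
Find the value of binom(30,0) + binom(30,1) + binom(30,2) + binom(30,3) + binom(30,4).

31931

1 + 30 + 435 + 4060 + 27405 = 31931.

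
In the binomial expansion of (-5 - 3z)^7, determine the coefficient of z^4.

-354375

The general term is C(7,j)·(-5)^j·(-3z)^(7-j); the z^4 term has j = 3.
C(7,3) = 35.
Coefficient = C(7,3) · (-5)^3 · (-3)^4 = 35 · (-125) · 81 = -354375.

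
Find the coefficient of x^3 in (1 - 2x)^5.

-80

The general term is C(5,j)·(1)^j·(-2x)^(5-j); the x^3 term has j = 2.
C(5,2) = 10.
Coefficient = C(5,2) · (-2)^3 = 10 · (-8) = -80.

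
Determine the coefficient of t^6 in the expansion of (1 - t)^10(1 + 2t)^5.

Coefficient of t^6 = Σ_{j} C(10,j)·(-1)^j·C(5,6-j)·2^(6-j) for j from 1 to 6.
= (-320) + 3600 + (-9600) + 8400 + (-2520) + 210 = -230.

-230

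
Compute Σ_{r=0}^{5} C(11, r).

1 + 11 + 55 + 165 + 330 + 462 = 1024.

1024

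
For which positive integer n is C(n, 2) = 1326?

n(n−1)/2 = 1326 ⇒ n(n−1) = 2652. Since 52·51 = 2652, n = 52.

52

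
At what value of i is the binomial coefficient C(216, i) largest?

108

C(216,i) is maximized at i = 216/2 = 108.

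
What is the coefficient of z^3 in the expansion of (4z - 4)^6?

-81920

The general term is C(6,j)·(4z)^j·(-4)^(6-j); the z^3 term has j = 3.
C(6,3) = 20.
Coefficient = C(6,3) · 4^3 · (-4)^3 = 20 · 64 · (-64) = -81920.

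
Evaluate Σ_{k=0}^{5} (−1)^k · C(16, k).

-3003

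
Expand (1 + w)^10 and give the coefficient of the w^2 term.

45

The general term is C(10,j)·(1)^j·(w)^(10-j); the w^2 term has j = 8.
C(10,8) = 45.
Coefficient = C(10,8) = 45.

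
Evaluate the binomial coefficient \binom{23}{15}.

C(23,15) = C(23,8) by symmetry.
C(23,8) = (23·22·21·20·19·18·17·16) / 8! = 19769460480 / 40320 = 490314.

490314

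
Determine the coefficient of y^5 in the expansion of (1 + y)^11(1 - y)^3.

-88

Coefficient of y^5 = Σ_{j} C(11,j)·1^j·C(3,5-j)·(-1)^(5-j) for j from 2 to 5.
= (-55) + 495 + (-990) + 462 = -88.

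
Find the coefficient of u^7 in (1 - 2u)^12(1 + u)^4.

13024

Coefficient of u^7 = Σ_{j} C(12,j)·(-2)^j·C(4,7-j)·1^(7-j) for j from 3 to 7.
= (-1760) + 31680 + (-152064) + 236544 + (-101376) = 13024.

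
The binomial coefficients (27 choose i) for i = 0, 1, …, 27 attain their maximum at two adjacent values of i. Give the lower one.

13

For odd n = 27, C(27,i) peaks at i = (n−1)/2 and (n+1)/2; the lower is 13.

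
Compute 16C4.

1820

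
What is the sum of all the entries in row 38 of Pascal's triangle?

Setting x = 1 in (1+x)^38 gives Σ C(38,r) = 2^38 = 274877906944.

274877906944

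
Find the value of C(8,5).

56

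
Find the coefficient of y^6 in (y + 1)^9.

84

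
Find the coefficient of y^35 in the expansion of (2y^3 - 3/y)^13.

-159744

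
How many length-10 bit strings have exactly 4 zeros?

Choose the 4 positions: C(10,4) = 210.

210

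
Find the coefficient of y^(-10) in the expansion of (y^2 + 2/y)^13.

53248

General term: C(13,j)·(y^2)^j·(2/y)^(13-j), with y-exponent 2j − 1(13−j) = 3j − 13.
Set 3j − 13 = -10: j = 1.
C(13,1) = 13; 1^1 = 1; 2^12 = 4096.
Coefficient = 13 · 1 · 4096 = 53248.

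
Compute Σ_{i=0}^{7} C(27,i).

1 + 27 + 351 + 2925 + 17550 + 80730 + 296010 + 888030 = 1285624.

1285624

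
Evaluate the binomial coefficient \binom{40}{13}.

C(40,13) = (40·39·38·37·36·35·34·33·32·31·30·29·28) / 13! = 74931129164795904000 / 6227020800 = 12033222880.

12033222880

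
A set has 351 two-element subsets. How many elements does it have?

27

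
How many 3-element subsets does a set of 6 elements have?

20

C(6,3) = (6·5·4) / 3! = 120 / 6 = 20.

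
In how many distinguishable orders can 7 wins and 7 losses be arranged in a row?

Choose positions for the wins: C(14,7) = 3432.

3432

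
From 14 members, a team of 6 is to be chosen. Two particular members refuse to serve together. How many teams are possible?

2508

All 6-subsets: C(14,6) = 3003. Those containing both fixed elements: C(12,4) = 495.
3003 − 495 = 2508.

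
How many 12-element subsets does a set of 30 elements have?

86493225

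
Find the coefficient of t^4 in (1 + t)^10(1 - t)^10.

Coefficient of t^4 = Σ_{j} C(10,j)·1^j·C(10,4-j)·(-1)^(4-j) for j from 0 to 4.
= 210 + (-1200) + 2025 + (-1200) + 210 = 45.

45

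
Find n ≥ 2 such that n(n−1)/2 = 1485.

55

n(n−1)/2 = 1485 ⇒ n(n−1) = 2970. Since 55·54 = 2970, n = 55.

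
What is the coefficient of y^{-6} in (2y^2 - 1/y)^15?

General term: C(15,j)·(2y^2)^j·(-1/y)^(15-j), with y-exponent 2j − 1(15−j) = 3j − 15.
Set 3j − 15 = -6: j = 3.
C(15,3) = 455; 2^3 = 8; (-1)^12 = 1.
Coefficient = 455 · 8 · 1 = 3640.

3640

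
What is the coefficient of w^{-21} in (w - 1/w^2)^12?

-12

General term: C(12,j)·(w)^j·(-1/w^2)^(12-j), with w-exponent 1j − 2(12−j) = 3j − 24.
Set 3j − 24 = -21: j = 1.
C(12,1) = 12; 1^1 = 1; (-1)^11 = -1.
Coefficient = 12 · 1 · (-1) = -12.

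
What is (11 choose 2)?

C(11,2) = (11·10) / 2! = 110 / 2 = 55.

55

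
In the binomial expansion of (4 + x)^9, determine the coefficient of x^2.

589824

The general term is C(9,j)·(4)^j·(x)^(9-j); the x^2 term has j = 7.
C(9,7) = 36.
Coefficient = C(9,7) · 4^7 = 36 · 16384 = 589824.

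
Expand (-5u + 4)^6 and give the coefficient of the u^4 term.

The general term is C(6,j)·(-5u)^j·(4)^(6-j); the u^4 term has j = 4.
C(6,4) = 15.
Coefficient = C(6,4) · (-5)^4 · 4^2 = 15 · 625 · 16 = 150000.

150000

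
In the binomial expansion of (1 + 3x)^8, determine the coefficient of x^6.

20412

The general term is C(8,j)·(1)^j·(3x)^(8-j); the x^6 term has j = 2.
C(8,2) = 28.
Coefficient = C(8,2) · 3^6 = 28 · 729 = 20412.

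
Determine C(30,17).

C(30,17) = C(30,13) by symmetry.
C(30,13) = (30·29·28·27·26·25·24·23·22·21·20·19·18) / 13! = 745747076954880000 / 6227020800 = 119759850.

119759850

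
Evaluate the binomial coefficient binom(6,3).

20

C(6,3) = (6·5·4) / 3! = 120 / 6 = 20.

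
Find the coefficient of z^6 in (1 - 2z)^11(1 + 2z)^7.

Coefficient of z^6 = Σ_{j} C(11,j)·(-2)^j·C(7,6-j)·2^(6-j) for j from 0 to 6.
= 448 + (-14784) + 123200 + (-369600) + 443520 + (-206976) + 29568 = 5376.

5376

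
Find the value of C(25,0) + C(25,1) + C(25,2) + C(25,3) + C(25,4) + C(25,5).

1 + 25 + 300 + 2300 + 12650 + 53130 = 68406.

68406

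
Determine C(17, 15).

136

C(17,15) = C(17,2) by symmetry.
C(17,2) = (17·16) / 2! = 272 / 2 = 136.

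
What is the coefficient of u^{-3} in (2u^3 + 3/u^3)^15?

General term: C(15,j)·(2u^3)^j·(3/u^3)^(15-j), with u-exponent 3j − 3(15−j) = 6j − 45.
Set 6j − 45 = -3: j = 7.
C(15,7) = 6435; 2^7 = 128; 3^8 = 6561.
Coefficient = 6435 · 128 · 6561 = 5404164480.

5404164480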